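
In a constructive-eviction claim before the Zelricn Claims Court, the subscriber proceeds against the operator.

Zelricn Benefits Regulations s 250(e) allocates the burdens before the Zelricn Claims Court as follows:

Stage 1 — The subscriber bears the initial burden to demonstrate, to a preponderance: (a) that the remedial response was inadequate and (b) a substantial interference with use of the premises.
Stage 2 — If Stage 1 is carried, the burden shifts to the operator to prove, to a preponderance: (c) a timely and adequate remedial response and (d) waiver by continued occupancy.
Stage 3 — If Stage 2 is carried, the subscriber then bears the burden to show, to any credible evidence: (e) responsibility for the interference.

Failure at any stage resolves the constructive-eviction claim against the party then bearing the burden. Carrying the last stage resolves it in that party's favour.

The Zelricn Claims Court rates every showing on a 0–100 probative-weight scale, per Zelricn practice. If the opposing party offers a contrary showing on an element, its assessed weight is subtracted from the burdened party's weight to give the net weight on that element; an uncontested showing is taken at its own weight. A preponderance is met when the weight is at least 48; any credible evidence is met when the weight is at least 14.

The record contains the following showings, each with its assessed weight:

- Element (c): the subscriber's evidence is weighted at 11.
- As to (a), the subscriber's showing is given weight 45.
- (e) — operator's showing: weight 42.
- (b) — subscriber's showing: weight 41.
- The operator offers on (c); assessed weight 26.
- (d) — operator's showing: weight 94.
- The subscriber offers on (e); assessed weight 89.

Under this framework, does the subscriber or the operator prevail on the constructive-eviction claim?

Stage 1 (subscriber, a preponderance, weight is at least 48): (a) 45 < 48 — fails; (b) 41 < 48 — fails.
  The subscriber does not carry Stage 1.
So the operator prevails.

operator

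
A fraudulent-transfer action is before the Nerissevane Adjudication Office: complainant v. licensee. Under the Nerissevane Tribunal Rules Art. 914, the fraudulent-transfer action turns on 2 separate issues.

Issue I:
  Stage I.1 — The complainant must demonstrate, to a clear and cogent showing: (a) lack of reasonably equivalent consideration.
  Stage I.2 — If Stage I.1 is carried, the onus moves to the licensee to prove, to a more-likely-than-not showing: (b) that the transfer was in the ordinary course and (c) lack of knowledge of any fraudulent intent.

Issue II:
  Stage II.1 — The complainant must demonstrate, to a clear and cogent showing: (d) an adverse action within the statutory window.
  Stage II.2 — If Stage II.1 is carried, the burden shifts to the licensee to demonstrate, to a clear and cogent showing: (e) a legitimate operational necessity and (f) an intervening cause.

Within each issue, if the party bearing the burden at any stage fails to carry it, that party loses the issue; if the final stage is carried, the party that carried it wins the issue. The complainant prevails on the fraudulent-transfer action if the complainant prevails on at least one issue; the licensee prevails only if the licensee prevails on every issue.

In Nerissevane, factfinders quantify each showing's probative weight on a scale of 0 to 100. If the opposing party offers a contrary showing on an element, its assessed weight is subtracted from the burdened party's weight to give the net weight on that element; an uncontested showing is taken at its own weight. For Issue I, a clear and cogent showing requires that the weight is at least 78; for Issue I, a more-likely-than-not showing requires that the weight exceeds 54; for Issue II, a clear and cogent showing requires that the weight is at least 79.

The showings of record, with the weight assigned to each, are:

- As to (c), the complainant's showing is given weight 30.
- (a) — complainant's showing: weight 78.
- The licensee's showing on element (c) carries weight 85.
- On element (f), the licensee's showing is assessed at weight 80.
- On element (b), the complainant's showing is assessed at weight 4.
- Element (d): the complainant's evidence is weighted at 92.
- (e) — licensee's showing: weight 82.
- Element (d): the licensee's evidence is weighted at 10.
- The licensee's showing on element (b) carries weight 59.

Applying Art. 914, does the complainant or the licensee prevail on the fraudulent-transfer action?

licensee

— Issue I —
Stage I.1 — burden on complainant; standard: a clear and cogent showing (weight is at least 78).
    (a): 78 ≥ 78 [met]
  All elements met. The burden passes to the licensee.
Stage I.2 — burden on licensee; standard: a more-likely-than-not showing (weight exceeds 54).
    (b): 59 − 4 = 55 > 54 [met]
    (c): 85 − 30 = 55 > 54 [met]
  All elements met at the final stage.
With every stage satisfied, the licensee prevails on this issue.
— Issue II —
Stage II.1 (complainant, a clear and cogent showing, weight is at least 79): (d) net 92−10=82 ≥ 79 — meets.
  Stage II.1 carried; the burden shifts to the licensee.
Stage II.2 (licensee, a clear and cogent showing, weight is at least 79): (e) 82 ≥ 79 — meets; (f) 80 ≥ 79 — meets.
  Stage II.2 carried; the final stage is satisfied.
All stages carried — the licensee prevails on this issue.
Per-issue: Issue I → licensee; Issue II → licensee. The complainant must prevail on at least one issue; overall, the licensee prevails.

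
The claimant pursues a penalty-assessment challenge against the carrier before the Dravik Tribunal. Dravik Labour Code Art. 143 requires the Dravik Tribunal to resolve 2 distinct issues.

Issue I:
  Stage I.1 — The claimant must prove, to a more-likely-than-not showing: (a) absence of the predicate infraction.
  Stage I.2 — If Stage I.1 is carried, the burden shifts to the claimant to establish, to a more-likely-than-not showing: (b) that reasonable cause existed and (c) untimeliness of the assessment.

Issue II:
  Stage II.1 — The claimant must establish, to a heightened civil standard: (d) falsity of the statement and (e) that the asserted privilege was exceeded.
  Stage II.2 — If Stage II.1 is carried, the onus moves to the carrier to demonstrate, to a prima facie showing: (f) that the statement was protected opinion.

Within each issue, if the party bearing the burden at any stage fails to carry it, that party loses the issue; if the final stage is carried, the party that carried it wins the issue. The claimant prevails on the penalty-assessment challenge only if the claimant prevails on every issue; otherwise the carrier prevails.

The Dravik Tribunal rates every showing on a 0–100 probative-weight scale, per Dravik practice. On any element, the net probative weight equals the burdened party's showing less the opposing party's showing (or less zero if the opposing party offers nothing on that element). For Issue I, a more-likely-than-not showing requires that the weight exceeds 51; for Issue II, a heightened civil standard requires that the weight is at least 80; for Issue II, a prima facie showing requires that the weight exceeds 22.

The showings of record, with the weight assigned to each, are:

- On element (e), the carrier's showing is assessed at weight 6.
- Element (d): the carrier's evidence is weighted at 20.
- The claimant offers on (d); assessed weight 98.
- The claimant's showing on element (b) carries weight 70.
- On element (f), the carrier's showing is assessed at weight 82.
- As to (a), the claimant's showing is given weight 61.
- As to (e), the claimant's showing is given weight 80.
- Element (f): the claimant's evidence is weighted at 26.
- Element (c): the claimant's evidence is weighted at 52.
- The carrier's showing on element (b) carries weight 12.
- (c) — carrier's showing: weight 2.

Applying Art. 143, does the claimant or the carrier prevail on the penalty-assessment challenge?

carrier

— Issue I —
Stage I.1 — burden on claimant; standard: a more-likely-than-not showing (weight exceeds 51).
    (a): 61 > 51 [met]
  All elements met. The claimant retains the burden for Stage I.2.
Stage I.2 — burden on claimant; standard: a more-likely-than-not showing (weight exceeds 51).
    (b): 70 − 12 = 58 > 51 [met]
    (c): 52 − 2 = 50 ≤ 51 [not met]
  The claimant does not carry Stage I.2.
So the carrier prevails on this issue.
— Issue II —
Stage II.1 — burden on claimant; standard: a heightened civil standard (weight is at least 80).
    (d): 98 − 20 = 78 < 80 [not met]
    (e): 80 − 6 = 74 < 80 [not met]
  Stage II.1 not carried; the claimant fails its burden.
The analysis ends at Stage II.1; the carrier prevails on this issue.
Per-issue: Issue I → carrier; Issue II → carrier. The claimant must prevail on every issue; overall, the carrier prevails.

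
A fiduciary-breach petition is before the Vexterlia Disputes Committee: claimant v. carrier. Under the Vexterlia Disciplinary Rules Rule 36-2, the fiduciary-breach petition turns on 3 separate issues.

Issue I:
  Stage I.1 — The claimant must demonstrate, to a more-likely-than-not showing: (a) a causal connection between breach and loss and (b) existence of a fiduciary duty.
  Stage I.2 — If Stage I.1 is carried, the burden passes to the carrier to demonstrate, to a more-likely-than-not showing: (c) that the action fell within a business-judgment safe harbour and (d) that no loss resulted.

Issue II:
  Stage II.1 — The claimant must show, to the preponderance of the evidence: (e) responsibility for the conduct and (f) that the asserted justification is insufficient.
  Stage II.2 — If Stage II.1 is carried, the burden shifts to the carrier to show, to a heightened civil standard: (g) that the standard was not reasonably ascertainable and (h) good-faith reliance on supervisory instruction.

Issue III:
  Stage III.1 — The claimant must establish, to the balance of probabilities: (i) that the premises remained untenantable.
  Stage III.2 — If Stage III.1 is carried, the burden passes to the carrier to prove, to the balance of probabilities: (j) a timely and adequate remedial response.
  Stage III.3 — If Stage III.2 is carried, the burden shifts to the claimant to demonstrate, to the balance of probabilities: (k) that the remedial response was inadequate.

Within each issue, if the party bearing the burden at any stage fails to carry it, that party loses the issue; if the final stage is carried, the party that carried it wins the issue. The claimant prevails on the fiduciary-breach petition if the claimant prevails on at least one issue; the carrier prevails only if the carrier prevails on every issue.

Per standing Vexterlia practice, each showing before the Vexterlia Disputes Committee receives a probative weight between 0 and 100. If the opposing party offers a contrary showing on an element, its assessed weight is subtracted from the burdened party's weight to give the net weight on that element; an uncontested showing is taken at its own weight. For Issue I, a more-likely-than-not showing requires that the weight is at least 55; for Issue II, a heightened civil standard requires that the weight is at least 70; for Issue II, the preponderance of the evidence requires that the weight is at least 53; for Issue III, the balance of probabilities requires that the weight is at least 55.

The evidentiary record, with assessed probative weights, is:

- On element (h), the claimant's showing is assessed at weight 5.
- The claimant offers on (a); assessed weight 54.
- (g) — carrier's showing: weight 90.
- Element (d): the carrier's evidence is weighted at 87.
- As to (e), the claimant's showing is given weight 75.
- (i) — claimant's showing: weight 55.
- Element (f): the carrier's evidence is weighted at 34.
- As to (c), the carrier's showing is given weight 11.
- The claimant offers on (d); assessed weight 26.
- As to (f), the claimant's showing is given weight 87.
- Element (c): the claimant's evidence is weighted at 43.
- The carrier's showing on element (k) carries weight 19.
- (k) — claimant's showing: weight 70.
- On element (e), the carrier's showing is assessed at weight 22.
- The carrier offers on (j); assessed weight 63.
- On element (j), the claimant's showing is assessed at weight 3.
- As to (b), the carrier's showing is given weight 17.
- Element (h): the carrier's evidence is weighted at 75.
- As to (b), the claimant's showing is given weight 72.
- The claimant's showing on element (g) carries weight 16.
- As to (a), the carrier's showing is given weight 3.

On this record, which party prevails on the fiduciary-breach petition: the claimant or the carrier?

— Issue I —
Stage I.1 (claimant, a more-likely-than-not showing, weight is at least 55): (a) net 54−3=51 < 55 — fails; (b) net 72−17=55 ≥ 55 — meets.
  Not every element is met, so the claimant fails to carry Stage I.1.
The carrier prevails on this issue.
— Issue II —
At Stage II.1 the claimant must meet the preponderance of the evidence (weight is at least 53): on (e) the weight is 75 less the opposing 22 gives net 53, which does reach 53, so (e) meets the standard; on (f) the weight is 87 less the opposing 34 gives net 53, which does reach 53, so (f) meets the standard.
  Stage II.1 is satisfied; the onus moves to the carrier.
At Stage II.2 the carrier must meet a heightened civil standard (weight is at least 70): on (g) the weight is 90 less the opposing 16 gives net 74, ≥ 70, so (g) meets the standard; on (h) the weight is 75 less the opposing 5 gives net 70, ≥ 70, so (h) meets the standard.
  Stage II.2 carried; the final stage is satisfied.
Every stage carried; the carrier prevails on this issue.
— Issue III —
Stage III.1 (claimant, the balance of probabilities, weight is at least 55): (i) 55 ≥ 55 — meets.
  Stage III.1 carried; the burden shifts to the carrier.
Stage III.2 (carrier, the balance of probabilities, weight is at least 55): (j) net 63−3=60 ≥ 55 — meets.
  Stage III.2 carried; the burden shifts to the claimant.
Stage III.3 (claimant, the balance of probabilities, weight is at least 55): (k) net 70−19=51 < 55 — fails.
  Not every element is met, so the claimant fails to carry Stage III.3.
So the carrier prevails on this issue.
Per-issue: Issue I → carrier; Issue II → carrier; Issue III → carrier. The claimant must prevail on at least one issue; overall, the carrier prevails.

carrier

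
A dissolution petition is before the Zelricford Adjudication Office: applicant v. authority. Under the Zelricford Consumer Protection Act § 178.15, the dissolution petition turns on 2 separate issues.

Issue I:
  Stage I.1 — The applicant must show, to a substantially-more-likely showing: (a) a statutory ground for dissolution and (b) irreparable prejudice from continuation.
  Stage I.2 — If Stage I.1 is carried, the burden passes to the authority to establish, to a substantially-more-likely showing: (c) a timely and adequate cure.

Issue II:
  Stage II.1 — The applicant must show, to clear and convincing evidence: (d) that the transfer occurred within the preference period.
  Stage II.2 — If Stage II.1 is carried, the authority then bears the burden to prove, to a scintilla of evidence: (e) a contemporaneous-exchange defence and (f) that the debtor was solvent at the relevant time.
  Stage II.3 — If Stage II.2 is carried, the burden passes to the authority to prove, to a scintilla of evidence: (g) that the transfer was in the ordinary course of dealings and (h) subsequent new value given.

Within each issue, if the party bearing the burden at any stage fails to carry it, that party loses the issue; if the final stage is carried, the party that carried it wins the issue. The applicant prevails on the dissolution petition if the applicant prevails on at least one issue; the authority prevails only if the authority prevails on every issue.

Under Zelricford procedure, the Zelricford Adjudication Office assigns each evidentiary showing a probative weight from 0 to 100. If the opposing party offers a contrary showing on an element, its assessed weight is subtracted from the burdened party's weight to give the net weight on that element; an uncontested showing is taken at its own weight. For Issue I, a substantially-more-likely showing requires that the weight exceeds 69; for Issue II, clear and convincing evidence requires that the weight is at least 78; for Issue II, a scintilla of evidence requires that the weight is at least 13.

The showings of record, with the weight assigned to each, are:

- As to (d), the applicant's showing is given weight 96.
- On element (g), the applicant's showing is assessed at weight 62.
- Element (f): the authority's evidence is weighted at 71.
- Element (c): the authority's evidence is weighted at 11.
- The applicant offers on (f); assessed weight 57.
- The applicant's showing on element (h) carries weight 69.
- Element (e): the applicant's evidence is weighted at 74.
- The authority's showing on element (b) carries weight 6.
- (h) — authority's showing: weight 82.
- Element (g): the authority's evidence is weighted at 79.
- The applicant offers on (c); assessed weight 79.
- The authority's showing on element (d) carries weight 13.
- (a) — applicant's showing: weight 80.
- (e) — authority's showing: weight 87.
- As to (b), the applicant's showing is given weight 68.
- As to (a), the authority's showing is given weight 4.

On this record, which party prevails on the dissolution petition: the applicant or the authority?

— Issue I —
Stage I.1 (applicant, a substantially-more-likely showing, weight exceeds 69): (a) net 80−4=76 > 69 — meets; (b) net 68−6=62 ≤ 69 — fails.
  Not every element is met, so the applicant fails to carry Stage I.1.
So the authority prevails on this issue.
— Issue II —
Stage II.1 — burden on applicant; standard: clear and convincing evidence (weight is at least 78).
    (d): 96 − 13 = 83 ≥ 78 [met]
  Stage II.1 is satisfied; the onus moves to the authority.
Stage II.2 — burden on authority; standard: a scintilla of evidence (weight is at least 13).
    (e): 87 − 74 = 13 ≥ 13 [met]
    (f): 71 − 57 = 14 ≥ 13 [met]
  Stage II.2 carried; the burden remains with the authority.
Stage II.3 — burden on authority; standard: a scintilla of evidence (weight is at least 13).
    (g): 79 − 62 = 17 ≥ 13 [met]
    (h): 82 − 69 = 13 ≥ 13 [met]
  All elements met at the final stage.
With every stage satisfied, the authority prevails on this issue.
Per-issue: Issue I → authority; Issue II → authority. The applicant must prevail on at least one issue; overall, the authority prevails.

authority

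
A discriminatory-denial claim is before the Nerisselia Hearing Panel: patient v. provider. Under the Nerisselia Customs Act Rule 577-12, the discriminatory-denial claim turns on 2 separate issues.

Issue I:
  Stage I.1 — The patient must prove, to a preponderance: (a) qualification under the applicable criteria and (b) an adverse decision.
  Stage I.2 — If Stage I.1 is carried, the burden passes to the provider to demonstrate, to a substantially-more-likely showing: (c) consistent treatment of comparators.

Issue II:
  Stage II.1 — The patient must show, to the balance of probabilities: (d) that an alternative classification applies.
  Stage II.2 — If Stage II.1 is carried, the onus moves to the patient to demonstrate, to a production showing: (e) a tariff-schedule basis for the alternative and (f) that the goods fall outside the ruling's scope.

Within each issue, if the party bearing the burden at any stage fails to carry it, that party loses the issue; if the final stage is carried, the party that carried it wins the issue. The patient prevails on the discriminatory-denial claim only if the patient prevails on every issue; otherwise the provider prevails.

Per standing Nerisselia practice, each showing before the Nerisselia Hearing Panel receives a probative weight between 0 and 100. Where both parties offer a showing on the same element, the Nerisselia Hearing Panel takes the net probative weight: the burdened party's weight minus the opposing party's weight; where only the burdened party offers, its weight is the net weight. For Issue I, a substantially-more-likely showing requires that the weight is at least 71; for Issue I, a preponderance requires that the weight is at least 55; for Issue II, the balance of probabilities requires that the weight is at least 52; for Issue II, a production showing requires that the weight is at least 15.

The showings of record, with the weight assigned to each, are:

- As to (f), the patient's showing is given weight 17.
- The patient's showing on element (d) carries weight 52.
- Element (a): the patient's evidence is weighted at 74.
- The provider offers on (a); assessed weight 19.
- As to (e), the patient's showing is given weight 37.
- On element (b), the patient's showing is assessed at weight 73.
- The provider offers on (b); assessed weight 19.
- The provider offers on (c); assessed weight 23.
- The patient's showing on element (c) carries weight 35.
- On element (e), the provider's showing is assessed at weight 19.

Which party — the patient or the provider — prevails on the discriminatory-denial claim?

— Issue I —
At Stage I.1 the patient must meet a preponderance (weight is at least 55): on (a) the weight is 74 less the opposing 19 gives net 55, ≥ 55, so (a) meets the standard; on (b) the weight is 73 less the opposing 19 gives net 54, which does not reach 55, so (b) does not meet the standard.
  The patient does not carry Stage I.1.
So the provider prevails on this issue.
— Issue II —
At Stage II.1 the patient must meet the balance of probabilities (weight is at least 52): on (d) the weight is 52, ≥ 52, so (d) meets the standard.
  Stage II.1 carried; the burden remains with the patient.
At Stage II.2 the patient must meet a production showing (weight is at least 15): on (e) the weight is 37 less the opposing 19 gives net 18, ≥ 15, so (e) meets the standard; on (f) the weight is 17, ≥ 15, so (f) meets the standard.
  All elements met at the final stage.
All stages carried — the patient prevails on this issue.
Per-issue: Issue I → provider; Issue II → patient. The patient must prevail on every issue; overall, the provider prevails.

provider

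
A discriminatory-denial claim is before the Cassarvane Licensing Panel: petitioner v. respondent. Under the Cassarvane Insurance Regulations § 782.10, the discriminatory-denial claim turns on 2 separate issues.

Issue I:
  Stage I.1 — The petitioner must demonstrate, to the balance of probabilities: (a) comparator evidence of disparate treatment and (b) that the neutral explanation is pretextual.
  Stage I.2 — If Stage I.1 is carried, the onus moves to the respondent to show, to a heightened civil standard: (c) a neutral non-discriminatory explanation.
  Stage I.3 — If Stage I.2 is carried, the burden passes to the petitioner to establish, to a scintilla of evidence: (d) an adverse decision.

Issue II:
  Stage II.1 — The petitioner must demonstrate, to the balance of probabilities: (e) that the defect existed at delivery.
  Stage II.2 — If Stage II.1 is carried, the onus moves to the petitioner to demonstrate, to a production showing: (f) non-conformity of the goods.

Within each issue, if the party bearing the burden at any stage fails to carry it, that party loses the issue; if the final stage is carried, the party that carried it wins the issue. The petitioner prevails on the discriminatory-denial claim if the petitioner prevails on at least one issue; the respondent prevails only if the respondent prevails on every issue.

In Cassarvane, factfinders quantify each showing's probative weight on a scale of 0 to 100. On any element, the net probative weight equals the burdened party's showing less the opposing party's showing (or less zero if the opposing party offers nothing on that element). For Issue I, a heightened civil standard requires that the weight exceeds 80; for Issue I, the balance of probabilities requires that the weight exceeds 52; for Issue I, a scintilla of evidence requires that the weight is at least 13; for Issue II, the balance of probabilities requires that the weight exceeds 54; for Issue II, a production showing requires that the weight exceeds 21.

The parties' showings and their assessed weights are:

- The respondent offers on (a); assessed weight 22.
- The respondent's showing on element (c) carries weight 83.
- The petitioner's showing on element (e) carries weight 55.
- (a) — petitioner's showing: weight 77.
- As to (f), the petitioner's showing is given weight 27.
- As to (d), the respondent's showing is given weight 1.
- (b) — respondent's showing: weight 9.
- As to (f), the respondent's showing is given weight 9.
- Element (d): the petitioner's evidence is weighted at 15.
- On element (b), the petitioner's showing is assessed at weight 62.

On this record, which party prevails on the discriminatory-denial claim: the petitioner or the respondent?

— Issue I —
At Stage I.1 the petitioner must meet the balance of probabilities (weight exceeds 52): on (a) the weight is 77 less the opposing 22 gives net 55, which does exceed 52, so (a) meets the standard; on (b) the weight is 62 less the opposing 9 gives net 53, which does exceed 52, so (b) meets the standard.
  Stage I.1 is satisfied; the onus moves to the respondent.
At Stage I.2 the respondent must meet a heightened civil standard (weight exceeds 80): on (c) the weight is 83, which does exceed 80, so (c) meets the standard.
  All elements met. The burden passes to the petitioner.
At Stage I.3 the petitioner must meet a scintilla of evidence (weight is at least 13): on (d) the weight is 15 less the opposing 1 gives net 14, ≥ 13, so (d) meets the standard.
  Stage I.3 carried; the final stage is satisfied.
All stages carried — the petitioner prevails on this issue.
— Issue II —
Stage II.1 — burden on petitioner; standard: the balance of probabilities (weight exceeds 54).
    (e): 55 > 54 [met]
  All elements met. The petitioner retains the burden for Stage II.2.
Stage II.2 — burden on petitioner; standard: a production showing (weight exceeds 21).
    (f): 27 − 9 = 18 ≤ 21 [not met]
  Not every element is met, so the petitioner fails to carry Stage II.2.
The analysis ends at Stage II.2; the respondent prevails on this issue.
Per-issue: Issue I → petitioner; Issue II → respondent. The petitioner must prevail on at least one issue; overall, the petitioner prevails.

petitioner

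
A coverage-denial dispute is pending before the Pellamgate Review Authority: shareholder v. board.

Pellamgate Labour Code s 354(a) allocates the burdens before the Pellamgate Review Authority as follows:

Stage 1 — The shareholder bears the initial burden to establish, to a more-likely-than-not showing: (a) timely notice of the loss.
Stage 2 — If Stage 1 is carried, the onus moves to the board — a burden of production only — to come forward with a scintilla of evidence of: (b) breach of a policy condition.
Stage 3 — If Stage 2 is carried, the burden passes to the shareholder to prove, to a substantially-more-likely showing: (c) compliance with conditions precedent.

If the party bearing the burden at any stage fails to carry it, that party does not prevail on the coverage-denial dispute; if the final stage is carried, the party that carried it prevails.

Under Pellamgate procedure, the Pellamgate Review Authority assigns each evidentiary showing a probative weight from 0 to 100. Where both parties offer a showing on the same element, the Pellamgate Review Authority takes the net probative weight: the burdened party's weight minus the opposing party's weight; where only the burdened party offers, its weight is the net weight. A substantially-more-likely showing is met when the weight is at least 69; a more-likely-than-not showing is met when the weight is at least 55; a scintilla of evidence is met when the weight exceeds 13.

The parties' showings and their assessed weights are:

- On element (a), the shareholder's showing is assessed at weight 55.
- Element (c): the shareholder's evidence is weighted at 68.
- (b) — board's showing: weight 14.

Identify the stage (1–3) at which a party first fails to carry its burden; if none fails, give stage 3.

Stage 1 — burden on shareholder; standard: a more-likely-than-not showing (weight is at least 55).
    (a): 55 ≥ 55 [met]
  The shareholder carries Stage 1; the board now bears the burden.
Stage 2 — burden on board; standard: a scintilla of evidence (weight exceeds 13).
    (b): 14 > 13 [met]
  Stage 2 carried; the burden shifts to the shareholder.
Stage 3 — burden on shareholder; standard: a substantially-more-likely showing (weight is at least 69).
    (c): 68 < 69 [not met]
  Not every element is met, so the shareholder fails to carry Stage 3.
The board prevails.

stage 3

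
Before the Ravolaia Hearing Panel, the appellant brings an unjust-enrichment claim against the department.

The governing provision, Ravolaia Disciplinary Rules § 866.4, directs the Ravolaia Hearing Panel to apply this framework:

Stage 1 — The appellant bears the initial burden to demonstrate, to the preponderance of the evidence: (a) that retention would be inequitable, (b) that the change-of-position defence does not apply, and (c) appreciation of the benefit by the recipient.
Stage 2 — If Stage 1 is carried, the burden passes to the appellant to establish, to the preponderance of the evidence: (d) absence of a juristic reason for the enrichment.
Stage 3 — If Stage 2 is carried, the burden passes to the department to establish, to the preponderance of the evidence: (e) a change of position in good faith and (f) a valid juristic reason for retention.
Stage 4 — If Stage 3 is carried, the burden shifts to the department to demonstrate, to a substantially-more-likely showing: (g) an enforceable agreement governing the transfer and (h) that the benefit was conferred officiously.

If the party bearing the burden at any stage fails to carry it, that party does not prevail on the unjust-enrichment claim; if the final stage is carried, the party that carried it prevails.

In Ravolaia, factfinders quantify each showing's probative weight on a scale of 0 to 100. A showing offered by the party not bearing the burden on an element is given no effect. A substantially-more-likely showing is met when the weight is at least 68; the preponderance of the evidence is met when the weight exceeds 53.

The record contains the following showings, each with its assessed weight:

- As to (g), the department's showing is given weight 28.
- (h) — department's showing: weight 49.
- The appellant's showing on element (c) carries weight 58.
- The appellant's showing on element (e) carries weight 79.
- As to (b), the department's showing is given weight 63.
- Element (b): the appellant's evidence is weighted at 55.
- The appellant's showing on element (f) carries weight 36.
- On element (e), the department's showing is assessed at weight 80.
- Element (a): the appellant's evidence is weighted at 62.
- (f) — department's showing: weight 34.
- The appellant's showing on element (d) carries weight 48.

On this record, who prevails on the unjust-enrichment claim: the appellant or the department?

department

Stage 1 — burden on appellant; standard: the preponderance of the evidence (weight exceeds 53).
    (a): 62 > 53 [met]
    (b): 55 (department's 63 disregarded) > 53 [met]
    (c): 58 > 53 [met]
  Stage 1 is satisfied; the appellant continues to bear the burden.
Stage 2 — burden on appellant; standard: the preponderance of the evidence (weight exceeds 53).
    (d): 48 ≤ 53 [not met]
  Not every element is met, so the appellant fails to carry Stage 2.
So the department prevails.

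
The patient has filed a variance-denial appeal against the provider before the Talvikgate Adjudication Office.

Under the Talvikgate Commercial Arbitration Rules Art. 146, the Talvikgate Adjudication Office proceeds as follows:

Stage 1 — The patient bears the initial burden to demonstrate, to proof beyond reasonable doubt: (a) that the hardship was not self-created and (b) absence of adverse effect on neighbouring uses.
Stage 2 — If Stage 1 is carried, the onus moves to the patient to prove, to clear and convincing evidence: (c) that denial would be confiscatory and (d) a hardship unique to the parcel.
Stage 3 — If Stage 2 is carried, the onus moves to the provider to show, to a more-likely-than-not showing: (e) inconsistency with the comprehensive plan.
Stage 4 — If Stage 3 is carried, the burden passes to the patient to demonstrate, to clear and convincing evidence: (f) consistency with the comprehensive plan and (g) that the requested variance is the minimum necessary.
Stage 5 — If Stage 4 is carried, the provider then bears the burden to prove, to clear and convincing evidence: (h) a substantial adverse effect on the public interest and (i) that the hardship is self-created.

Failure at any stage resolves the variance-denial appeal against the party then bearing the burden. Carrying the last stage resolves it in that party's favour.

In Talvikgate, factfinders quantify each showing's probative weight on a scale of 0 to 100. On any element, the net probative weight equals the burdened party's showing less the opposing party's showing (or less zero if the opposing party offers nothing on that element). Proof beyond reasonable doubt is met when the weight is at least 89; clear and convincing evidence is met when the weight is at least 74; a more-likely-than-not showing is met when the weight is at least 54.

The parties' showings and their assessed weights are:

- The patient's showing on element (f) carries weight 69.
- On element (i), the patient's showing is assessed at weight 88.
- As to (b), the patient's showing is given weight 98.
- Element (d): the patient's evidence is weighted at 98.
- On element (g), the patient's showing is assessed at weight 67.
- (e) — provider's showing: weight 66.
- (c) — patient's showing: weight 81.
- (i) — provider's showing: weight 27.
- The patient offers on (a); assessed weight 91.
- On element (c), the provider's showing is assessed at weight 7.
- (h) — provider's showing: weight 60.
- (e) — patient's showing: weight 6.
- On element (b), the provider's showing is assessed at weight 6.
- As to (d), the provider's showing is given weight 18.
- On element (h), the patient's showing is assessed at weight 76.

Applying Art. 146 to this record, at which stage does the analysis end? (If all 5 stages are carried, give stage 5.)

At Stage 1 the patient must meet proof beyond reasonable doubt (weight is at least 89): on (a) the weight is 91, which does reach 89, so (a) meets the standard; on (b) the weight is 98 less the opposing 6 gives net 92, ≥ 89, so (b) meets the standard.
  Stage 1 is satisfied; the patient continues to bear the burden.
At Stage 2 the patient must meet clear and convincing evidence (weight is at least 74): on (c) the weight is 81 less the opposing 7 gives net 74, which does reach 74, so (c) meets the standard; on (d) the weight is 98 less the opposing 18 gives net 80, ≥ 74, so (d) meets the standard.
  All elements met. The burden passes to the provider.
At Stage 3 the provider must meet a more-likely-than-not showing (weight is at least 54): on (e) the weight is 66 less the opposing 6 gives net 60, ≥ 54, so (e) meets the standard.
  All elements met. The burden passes to the patient.
At Stage 4 the patient must meet clear and convincing evidence (weight is at least 74): on (f) the weight is 69, which does not reach 74, so (f) does not meet the standard; on (g) the weight is 67, which does not reach 74, so (g) does not meet the standard.
  Stage 4 not carried; the patient fails its burden.
The analysis ends at Stage 4; the provider prevails.

stage 4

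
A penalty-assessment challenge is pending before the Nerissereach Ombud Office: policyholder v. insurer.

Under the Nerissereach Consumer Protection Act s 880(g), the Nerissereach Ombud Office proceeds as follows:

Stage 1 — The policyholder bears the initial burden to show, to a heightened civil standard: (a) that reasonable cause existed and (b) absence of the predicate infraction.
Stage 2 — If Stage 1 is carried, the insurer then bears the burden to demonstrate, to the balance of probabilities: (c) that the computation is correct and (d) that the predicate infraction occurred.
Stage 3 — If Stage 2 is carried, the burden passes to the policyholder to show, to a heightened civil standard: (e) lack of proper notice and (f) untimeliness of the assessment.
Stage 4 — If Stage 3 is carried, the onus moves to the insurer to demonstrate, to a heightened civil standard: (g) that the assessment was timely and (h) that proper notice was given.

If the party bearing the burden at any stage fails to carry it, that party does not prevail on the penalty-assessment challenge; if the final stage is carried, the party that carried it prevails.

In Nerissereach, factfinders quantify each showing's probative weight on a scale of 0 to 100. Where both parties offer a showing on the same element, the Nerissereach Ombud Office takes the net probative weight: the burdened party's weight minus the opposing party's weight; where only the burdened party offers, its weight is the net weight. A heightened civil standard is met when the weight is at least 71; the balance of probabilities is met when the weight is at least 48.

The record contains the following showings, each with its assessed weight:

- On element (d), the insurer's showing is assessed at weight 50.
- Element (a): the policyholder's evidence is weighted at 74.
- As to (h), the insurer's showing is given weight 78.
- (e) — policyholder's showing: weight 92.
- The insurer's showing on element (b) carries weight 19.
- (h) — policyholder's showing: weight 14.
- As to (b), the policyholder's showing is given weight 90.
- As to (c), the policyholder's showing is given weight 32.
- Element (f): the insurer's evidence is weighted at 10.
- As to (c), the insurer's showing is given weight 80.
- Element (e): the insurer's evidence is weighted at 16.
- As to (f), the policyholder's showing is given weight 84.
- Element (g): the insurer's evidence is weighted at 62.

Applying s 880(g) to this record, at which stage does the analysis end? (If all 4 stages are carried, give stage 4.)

At Stage 1 the policyholder must meet a heightened civil standard (weight is at least 71): on (a) the weight is 74, ≥ 71, so (a) meets the standard; on (b) the weight is 90 less the opposing 19 gives net 71, ≥ 71, so (b) meets the standard.
  The policyholder carries Stage 1; the insurer now bears the burden.
At Stage 2 the insurer must meet the balance of probabilities (weight is at least 48): on (c) the weight is 80 less the opposing 32 gives net 48, which does reach 48, so (c) meets the standard; on (d) the weight is 50, ≥ 48, so (d) meets the standard.
  Stage 2 carried; the burden shifts to the policyholder.
At Stage 3 the policyholder must meet a heightened civil standard (weight is at least 71): on (e) the weight is 92 less the opposing 16 gives net 76, which does reach 71, so (e) meets the standard; on (f) the weight is 84 less the opposing 10 gives net 74, which does reach 71, so (f) meets the standard.
  The policyholder carries Stage 3; the insurer now bears the burden.
At Stage 4 the insurer must meet a heightened civil standard (weight is at least 71): on (g) the weight is 62, which does not reach 71, so (g) does not meet the standard; on (h) the weight is 78 less the opposing 14 gives net 64, which does not reach 71, so (h) does not meet the standard.
  Stage 4 not carried; the insurer fails its burden.
So the policyholder prevails.

stage 4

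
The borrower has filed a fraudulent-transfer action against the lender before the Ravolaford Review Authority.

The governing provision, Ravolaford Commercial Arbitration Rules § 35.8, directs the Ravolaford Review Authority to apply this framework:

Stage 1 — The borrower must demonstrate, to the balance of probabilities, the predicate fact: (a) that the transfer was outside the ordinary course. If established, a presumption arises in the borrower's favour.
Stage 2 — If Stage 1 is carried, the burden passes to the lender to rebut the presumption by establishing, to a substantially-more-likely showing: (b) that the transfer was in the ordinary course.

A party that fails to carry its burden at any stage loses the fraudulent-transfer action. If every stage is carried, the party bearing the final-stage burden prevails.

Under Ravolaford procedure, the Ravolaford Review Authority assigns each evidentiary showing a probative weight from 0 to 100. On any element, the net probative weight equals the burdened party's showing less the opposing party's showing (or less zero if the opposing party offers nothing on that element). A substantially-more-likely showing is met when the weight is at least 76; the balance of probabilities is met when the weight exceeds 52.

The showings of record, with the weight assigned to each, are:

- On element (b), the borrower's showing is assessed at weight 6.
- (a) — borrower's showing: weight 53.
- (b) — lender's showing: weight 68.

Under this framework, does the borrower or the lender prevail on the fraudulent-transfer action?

borrower

Stage 1 (borrower, the balance of probabilities, weight exceeds 52): (a) 53 > 52 — meets.
  Stage 1 is satisfied; the onus moves to the lender.
Stage 2 (lender, a substantially-more-likely showing, weight is at least 76): (b) net 68−6=62 < 76 — fails.
  Not every element is met, so the lender fails to carry Stage 2.
The analysis ends at Stage 2; the borrower prevails.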